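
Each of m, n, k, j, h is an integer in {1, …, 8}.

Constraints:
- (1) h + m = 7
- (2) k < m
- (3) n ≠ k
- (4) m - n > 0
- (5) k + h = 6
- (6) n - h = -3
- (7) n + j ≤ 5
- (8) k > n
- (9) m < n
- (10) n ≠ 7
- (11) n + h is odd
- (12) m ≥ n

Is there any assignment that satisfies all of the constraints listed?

Constraints 2, 8, and 9 give m < n, n < k, k < m. Chaining: m < n < k < m, which forces m < m — impossible.

Unsatisfiable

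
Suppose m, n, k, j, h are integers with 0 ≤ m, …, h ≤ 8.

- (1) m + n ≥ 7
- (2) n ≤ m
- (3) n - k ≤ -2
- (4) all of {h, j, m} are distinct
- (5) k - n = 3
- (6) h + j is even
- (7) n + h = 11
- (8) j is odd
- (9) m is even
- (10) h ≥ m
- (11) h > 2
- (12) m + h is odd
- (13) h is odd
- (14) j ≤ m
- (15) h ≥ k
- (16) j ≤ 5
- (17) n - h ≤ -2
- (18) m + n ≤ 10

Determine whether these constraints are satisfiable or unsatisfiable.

Satisfiable

Take m = 6, n = 4, k = 7, j = 3, h = 7. Then constraint 1: m + n = 10; constraint 3: n - k = -3; constraint 5: k - n = 3, and every other listed constraint is also met.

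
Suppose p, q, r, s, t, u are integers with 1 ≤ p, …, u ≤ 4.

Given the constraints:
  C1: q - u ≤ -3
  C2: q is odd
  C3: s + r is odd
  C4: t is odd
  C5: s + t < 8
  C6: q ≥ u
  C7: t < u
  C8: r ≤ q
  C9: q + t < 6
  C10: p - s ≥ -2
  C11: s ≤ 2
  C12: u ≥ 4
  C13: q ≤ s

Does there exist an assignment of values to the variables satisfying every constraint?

From constraints 6 and 12: q ≥ u and u ≥ 4, so q ≥ 4. From constraints 11 and 13: q ≤ s and s ≤ 2, so q ≤ 2. But 2 < 4, so no value of q works.

Unsatisfiable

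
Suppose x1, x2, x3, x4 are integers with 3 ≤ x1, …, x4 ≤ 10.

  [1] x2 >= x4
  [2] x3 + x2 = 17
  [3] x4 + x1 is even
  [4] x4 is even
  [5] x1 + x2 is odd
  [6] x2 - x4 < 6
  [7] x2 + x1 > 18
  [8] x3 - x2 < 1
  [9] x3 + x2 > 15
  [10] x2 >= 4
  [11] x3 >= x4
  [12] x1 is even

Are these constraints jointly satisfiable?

Satisfiable

Try x1 = 10, x2 = 9, x3 = 8, x4 = 4.
Check constraint 2: x3 + x2 = 17; constraint 6: x2 - x4 = 5; constraint 7: x2 + x1 = 19. The remaining constraints are straightforward to verify.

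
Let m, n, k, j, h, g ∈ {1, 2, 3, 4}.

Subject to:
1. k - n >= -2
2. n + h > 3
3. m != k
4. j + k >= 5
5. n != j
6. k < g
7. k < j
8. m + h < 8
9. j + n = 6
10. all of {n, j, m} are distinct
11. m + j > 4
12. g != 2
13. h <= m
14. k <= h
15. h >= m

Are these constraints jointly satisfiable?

Satisfiable

The assignment m = 3, n = 2, k = 1, j = 4, h = 3, g = 3 works:
  constraint 1 holds since k - n = -1.
  constraint 2 holds since n + h = 5.
The rest check out directly.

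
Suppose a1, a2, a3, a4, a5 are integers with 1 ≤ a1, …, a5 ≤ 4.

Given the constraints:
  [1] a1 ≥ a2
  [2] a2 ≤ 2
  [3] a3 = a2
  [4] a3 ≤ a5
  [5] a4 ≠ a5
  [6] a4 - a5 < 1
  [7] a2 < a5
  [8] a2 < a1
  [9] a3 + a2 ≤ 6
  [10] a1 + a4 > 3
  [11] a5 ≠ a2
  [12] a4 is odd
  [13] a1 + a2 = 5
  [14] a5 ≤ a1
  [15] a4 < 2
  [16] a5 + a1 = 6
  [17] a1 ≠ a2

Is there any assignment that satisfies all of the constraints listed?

Satisfiable

Setting (a1, a2, a3, a4, a5) = (3, 2, 2, 1, 3) satisfies everything: constraint 6: a4 - a5 = -2; constraint 9: a3 + a2 = 4; constraint 10: a1 + a4 = 4, and the others follow.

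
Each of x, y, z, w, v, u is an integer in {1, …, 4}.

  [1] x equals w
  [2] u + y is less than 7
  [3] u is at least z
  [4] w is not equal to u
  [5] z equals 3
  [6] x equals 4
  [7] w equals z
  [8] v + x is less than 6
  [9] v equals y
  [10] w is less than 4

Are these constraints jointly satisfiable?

Constraint 6 fixes x = 4 and constraint 5 fixes z = 3. Constraints 1 and 7 give x = w = z, so x = z. But 4 ≠ 3 — contradiction.

Unsatisfiable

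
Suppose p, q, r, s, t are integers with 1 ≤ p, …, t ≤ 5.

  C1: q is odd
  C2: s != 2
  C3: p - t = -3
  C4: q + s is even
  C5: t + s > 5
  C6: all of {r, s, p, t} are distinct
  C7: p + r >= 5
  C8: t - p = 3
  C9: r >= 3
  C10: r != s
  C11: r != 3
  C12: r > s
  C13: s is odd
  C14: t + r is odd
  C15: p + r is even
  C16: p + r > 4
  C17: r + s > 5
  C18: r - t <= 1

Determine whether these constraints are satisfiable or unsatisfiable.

Satisfiable

Try p = 1, q = 1, r = 5, s = 3, t = 4.
Check constraint 3: p - t = -3; constraint 5: t + s = 7. The remaining constraints are straightforward to verify.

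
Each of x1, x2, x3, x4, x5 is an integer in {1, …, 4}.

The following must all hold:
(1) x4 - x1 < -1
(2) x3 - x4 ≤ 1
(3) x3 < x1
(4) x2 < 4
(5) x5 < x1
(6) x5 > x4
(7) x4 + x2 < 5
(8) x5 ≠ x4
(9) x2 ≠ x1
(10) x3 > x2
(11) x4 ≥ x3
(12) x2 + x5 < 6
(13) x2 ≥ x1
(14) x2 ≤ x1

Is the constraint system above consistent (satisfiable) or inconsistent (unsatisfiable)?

Constraints 5, 6, 10, 11, and 13 give x5 < x1, x1 ≤ x2, x2 < x3, x3 ≤ x4, x4 < x5. Chaining: x5 < x1 ≤ x2 < x3 ≤ x4 < x5, which forces x5 < x5 — impossible.

Unsatisfiable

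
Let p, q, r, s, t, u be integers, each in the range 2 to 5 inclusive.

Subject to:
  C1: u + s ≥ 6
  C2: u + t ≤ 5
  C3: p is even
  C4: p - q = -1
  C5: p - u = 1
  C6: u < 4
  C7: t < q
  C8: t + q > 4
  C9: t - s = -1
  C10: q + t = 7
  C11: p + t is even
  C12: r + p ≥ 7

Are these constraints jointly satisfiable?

Take p = 4, q = 5, r = 3, s = 3, t = 2, u = 3. Then constraint 1: u + s = 6; constraint 2: u + t = 5; constraint 4: p - q = -1, and every other listed constraint is also met.

Satisfiable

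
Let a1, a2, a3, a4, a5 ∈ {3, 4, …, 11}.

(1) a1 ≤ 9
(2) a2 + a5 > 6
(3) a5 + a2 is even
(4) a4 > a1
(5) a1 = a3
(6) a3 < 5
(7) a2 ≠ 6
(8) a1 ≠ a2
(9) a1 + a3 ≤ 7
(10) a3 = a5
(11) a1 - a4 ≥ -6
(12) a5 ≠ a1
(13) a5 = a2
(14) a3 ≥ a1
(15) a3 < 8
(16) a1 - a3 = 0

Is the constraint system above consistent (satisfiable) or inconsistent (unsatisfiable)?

From constraints 5, 10, and 13, a1 = a3 = a5 = a2, so a1 = a2. But constraint 8 says a1 ≠ a2. Contradiction.

Unsatisfiable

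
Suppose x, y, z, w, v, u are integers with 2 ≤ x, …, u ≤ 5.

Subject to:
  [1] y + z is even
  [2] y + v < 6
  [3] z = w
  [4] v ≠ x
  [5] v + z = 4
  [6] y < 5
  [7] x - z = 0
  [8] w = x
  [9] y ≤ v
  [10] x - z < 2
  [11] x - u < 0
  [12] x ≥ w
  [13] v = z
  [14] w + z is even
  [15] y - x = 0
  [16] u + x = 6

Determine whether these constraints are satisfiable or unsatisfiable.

From constraints 3, 8, and 13, v = z = w = x, so v = x. But constraint 4 says v ≠ x. Contradiction.

Unsatisfiable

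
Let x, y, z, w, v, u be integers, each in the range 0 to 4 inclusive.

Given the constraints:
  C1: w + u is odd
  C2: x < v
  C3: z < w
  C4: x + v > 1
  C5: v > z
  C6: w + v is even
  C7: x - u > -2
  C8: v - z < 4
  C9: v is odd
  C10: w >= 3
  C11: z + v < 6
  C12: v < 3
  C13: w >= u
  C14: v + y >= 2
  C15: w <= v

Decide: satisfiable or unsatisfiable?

From constraints 10 and 15: v ≥ w and w ≥ 3, so v ≥ 3. From constraint 12: v ≤ 2. But 2 < 3, so no value of v works.

Unsatisfiable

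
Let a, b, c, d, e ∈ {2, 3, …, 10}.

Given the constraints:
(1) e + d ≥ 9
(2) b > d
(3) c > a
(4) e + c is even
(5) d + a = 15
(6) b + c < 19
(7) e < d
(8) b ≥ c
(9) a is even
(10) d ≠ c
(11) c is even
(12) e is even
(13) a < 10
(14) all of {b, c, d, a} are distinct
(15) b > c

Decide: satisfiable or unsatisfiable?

Satisfiable

Try a = 6, b = 10, c = 8, d = 9, e = 2.
Check constraint 1: e + d = 11; constraint 5: d + a = 15. The remaining constraints are straightforward to verify.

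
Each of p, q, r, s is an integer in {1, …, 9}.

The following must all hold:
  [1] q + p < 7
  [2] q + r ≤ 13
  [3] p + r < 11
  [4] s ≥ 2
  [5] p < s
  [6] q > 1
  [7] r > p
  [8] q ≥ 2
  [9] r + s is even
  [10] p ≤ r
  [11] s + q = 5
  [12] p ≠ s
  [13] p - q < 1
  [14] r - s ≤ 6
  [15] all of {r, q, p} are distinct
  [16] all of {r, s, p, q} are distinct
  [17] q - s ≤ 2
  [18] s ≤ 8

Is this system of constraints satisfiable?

Satisfiable

Setting (p, q, r, s) = (1, 3, 8, 2) satisfies everything: constraint 1: q + p = 4; constraint 2: q + r = 11; constraint 3: p + r = 9, and the others follow.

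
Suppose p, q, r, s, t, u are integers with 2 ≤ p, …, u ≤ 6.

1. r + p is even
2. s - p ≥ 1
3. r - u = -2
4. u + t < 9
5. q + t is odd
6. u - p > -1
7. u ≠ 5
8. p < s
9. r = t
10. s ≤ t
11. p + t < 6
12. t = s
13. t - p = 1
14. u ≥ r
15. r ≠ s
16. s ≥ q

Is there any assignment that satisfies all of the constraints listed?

From constraints 9 and 12, r = t = s, so r = s. But constraint 15 says r ≠ s. Contradiction.

Unsatisfiable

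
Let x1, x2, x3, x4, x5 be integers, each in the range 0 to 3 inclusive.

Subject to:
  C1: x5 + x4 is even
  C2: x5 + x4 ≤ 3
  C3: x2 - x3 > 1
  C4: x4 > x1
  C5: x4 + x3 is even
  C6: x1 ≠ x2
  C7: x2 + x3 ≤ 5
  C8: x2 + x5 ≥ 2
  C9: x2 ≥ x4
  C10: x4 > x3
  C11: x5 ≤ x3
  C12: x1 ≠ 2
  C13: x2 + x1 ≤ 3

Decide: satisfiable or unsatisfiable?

Try x1 = 0, x2 = 3, x3 = 0, x4 = 2, x5 = 0.
Check constraint 2: x5 + x4 = 2; constraint 3: x2 - x3 = 3; constraint 7: x2 + x3 = 3. The remaining constraints are straightforward to verify.

Satisfiable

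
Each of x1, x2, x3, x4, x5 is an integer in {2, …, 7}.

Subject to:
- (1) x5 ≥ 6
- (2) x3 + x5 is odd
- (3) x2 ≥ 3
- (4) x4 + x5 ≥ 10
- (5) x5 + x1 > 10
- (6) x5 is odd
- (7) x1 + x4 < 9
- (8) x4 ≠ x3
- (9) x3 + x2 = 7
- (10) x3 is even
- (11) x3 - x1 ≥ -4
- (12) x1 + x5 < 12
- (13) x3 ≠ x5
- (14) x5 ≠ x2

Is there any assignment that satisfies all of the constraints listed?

Satisfiable

One satisfying assignment is x1 = 4, x2 = 5, x3 = 2, x4 = 4, x5 = 7.
For the less obvious constraints — constraint 4: x4 + x5 = 11; constraint 5: x5 + x1 = 11; constraint 7: x1 + x4 = 8 — and the others hold by inspection.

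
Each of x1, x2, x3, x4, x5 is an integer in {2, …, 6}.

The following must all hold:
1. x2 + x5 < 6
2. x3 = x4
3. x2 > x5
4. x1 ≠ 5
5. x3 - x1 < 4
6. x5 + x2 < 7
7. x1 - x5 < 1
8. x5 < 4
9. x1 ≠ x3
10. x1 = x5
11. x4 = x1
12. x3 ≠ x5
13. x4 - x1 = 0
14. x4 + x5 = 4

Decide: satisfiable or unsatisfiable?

From constraints 2, 10, and 11, x3 = x4 = x1 = x5, so x3 = x5. But constraint 12 says x3 ≠ x5. Contradiction.

Unsatisfiable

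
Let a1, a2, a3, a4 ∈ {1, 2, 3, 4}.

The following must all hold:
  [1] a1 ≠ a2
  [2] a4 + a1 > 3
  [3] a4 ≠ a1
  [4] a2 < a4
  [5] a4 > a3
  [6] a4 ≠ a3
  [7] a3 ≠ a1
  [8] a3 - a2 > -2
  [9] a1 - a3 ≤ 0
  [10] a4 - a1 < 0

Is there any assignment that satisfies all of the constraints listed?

Constraints 5, 9, and 10 give a4 < a1, a1 ≤ a3, a3 < a4. Chaining: a4 < a1 ≤ a3 < a4, which forces a4 < a4 — impossible.

Unsatisfiable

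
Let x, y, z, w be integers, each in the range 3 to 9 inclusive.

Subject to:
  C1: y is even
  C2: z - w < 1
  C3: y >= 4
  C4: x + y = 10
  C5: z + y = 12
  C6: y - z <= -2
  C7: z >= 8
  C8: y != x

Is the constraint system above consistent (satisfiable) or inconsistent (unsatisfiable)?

Setting (x, y, z, w) = (6, 4, 8, 8) satisfies everything: constraint 2: z - w = 0; constraint 4: x + y = 10, and the others follow.

Satisfiable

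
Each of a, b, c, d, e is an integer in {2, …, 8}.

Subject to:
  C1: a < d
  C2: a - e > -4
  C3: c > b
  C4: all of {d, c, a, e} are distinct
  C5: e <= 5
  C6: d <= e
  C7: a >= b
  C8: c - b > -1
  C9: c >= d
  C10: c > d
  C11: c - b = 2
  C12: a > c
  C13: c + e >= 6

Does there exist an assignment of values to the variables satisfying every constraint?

Constraints 1, 10, and 12 give d < c, c < a, a < d. Chaining: d < c < a < d, which forces d < d — impossible.

Unsatisfiable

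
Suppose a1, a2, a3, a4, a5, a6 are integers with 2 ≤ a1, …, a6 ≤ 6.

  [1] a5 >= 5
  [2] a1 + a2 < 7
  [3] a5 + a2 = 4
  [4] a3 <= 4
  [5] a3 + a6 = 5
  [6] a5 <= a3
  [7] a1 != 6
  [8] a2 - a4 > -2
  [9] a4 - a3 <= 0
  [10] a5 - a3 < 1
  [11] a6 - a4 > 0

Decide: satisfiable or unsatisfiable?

From constraints 1 and 6: a3 ≥ a5 and a5 ≥ 5, so a3 ≥ 5. From constraint 4: a3 ≤ 4. But 4 < 5, so no value of a3 works.

Unsatisfiable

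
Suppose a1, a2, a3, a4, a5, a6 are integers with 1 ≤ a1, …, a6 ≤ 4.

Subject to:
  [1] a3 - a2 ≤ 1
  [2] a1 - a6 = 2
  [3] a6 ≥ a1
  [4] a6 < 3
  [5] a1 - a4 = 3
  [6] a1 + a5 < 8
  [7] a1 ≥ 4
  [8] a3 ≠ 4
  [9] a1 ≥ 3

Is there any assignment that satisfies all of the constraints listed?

Unsatisfiable

From constraints 3 and 7: a6 ≥ a1 and a1 ≥ 4, so a6 ≥ 4. From constraint 4: a6 ≤ 2. But 2 < 4, so no value of a6 works.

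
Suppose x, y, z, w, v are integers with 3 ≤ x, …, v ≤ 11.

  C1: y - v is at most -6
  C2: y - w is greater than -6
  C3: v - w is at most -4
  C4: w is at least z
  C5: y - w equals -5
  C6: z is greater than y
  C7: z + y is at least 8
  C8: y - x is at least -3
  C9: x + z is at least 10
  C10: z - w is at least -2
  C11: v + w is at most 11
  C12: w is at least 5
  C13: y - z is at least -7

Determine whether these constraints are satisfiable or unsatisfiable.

Unsatisfiable

Constraints 1, 3, 10, and 13 give v − y ≥ 6, y − z ≥ -7, z − w ≥ -2, w − v ≥ 4.
Adding all 4 inequalities: the left sides telescope to 0, and the right sides sum to 6 + (-7) + (-2) + 4 = 1. So 0 ≥ 1, which is false.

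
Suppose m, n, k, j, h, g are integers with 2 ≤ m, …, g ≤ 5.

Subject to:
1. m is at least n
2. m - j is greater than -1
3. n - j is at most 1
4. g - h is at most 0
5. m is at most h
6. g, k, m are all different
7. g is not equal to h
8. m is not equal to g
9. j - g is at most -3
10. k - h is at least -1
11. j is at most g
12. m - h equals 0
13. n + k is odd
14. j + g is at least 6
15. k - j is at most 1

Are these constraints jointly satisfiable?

Constraints 4, 9, 10, and 15 give j − k ≥ -1, k − h ≥ -1, h − g ≥ 0, g − j ≥ 3.
Adding all 4 inequalities: the left sides telescope to 0, and the right sides sum to (-1) + (-1) + 0 + 3 = 1. So 0 ≥ 1, which is false.

Unsatisfiable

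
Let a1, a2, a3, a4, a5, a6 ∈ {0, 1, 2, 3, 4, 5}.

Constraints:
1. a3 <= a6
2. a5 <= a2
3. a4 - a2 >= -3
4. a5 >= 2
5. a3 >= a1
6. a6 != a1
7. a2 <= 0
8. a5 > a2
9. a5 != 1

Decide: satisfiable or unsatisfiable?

From constraint 4: a5 ≥ 2. From constraints 2 and 7: a5 ≤ a2 and a2 ≤ 0, so a5 ≤ 0. But 0 < 2, so no value of a5 works.

Unsatisfiable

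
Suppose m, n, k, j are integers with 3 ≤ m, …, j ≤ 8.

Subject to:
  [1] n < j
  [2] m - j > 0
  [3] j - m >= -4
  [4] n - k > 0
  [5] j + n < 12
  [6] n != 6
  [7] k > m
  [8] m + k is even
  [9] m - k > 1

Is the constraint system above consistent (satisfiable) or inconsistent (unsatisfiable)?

Constraints 1, 2, 4, and 7 give k < n, n < j, j < m, m < k. Chaining: k < n < j < m < k, which forces k < k — impossible.

Unsatisfiable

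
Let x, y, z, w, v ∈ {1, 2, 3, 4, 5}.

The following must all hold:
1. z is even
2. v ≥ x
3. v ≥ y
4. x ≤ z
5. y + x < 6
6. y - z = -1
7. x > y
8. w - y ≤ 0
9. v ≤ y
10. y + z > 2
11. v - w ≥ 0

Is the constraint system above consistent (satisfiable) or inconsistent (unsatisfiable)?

Unsatisfiable

Constraints 2, 7, and 9 give v ≤ y, y < x, x ≤ v. Chaining: v ≤ y < x ≤ v, which forces v < v — impossible.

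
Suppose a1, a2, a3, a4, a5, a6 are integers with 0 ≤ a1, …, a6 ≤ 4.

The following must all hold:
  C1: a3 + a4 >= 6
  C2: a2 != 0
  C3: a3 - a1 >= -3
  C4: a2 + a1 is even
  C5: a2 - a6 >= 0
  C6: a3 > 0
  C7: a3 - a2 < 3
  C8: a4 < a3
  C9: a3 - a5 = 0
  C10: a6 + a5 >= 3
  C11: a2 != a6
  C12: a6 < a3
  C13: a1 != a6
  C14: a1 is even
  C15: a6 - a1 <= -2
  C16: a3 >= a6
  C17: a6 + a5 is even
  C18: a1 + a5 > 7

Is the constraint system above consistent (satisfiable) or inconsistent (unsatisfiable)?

Satisfiable

Setting (a1, a2, a3, a4, a5, a6) = (4, 2, 4, 2, 4, 0) satisfies everything: constraint 1: a3 + a4 = 6; constraint 3: a3 - a1 = 0, and the others follow.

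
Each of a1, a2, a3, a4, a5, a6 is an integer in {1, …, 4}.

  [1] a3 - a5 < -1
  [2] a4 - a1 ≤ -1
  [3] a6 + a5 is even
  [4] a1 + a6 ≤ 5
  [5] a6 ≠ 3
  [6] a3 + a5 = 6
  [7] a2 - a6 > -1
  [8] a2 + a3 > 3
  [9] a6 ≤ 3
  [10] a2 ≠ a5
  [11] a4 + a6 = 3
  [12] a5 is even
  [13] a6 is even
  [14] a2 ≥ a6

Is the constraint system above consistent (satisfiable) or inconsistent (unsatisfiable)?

Satisfiable

One satisfying assignment is a1 = 2, a2 = 2, a3 = 2, a4 = 1, a5 = 4, a6 = 2.
For the less obvious constraints — constraint 1: a3 - a5 = -2; constraint 2: a4 - a1 = -1; constraint 4: a1 + a6 = 4 — and the others hold by inspection.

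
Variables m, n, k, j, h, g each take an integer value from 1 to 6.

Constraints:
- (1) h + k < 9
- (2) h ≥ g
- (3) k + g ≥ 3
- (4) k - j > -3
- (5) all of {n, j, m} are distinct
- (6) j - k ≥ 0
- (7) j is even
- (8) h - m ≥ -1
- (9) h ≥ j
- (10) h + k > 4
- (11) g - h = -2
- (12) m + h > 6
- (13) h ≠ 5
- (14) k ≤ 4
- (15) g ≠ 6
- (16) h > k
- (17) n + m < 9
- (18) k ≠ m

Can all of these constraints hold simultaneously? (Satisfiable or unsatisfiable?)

One satisfying assignment is m = 3, n = 5, k = 2, j = 2, h = 4, g = 2.
For the less obvious constraints — constraint 1: h + k = 6; constraint 3: k + g = 4 — and the others hold by inspection.

Satisfiable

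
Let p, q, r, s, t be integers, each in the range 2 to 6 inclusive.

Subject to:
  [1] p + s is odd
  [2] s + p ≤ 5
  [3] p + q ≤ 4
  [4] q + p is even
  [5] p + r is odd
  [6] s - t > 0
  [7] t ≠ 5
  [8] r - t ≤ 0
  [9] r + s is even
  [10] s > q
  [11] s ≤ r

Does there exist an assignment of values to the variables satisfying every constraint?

Constraints 6, 8, and 11 give r ≤ t, t < s, s ≤ r. Chaining: r ≤ t < s ≤ r, which forces r < r — impossible.

Unsatisfiable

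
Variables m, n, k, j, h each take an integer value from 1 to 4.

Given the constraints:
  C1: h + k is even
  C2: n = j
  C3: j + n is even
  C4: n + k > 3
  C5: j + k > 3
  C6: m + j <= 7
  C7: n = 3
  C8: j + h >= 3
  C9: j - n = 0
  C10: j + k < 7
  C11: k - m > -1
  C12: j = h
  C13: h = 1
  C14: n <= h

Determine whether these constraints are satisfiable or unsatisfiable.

Unsatisfiable

Constraint 7 fixes n = 3 and constraint 13 fixes h = 1. Constraints 2 and 12 give n = j = h, so n = h. But 3 ≠ 1 — contradiction.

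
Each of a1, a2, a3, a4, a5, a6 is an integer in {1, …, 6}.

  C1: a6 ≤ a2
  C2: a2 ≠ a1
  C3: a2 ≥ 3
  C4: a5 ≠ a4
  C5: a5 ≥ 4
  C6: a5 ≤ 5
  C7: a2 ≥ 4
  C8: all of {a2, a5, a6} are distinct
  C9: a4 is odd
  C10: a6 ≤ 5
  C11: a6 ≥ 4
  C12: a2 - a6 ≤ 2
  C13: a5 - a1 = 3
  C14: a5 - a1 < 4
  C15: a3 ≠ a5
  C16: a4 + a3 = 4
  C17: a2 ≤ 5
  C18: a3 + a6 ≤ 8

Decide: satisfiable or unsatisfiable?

Unsatisfiable

Constraints 5, 6, 7, 10, 11, and 17 confine each of a2, a5, a6 to the 2 values {4, 5}.
Constraint 8 requires all 3 of them to be distinct, but only 2 values are available — impossible by the pigeonhole principle.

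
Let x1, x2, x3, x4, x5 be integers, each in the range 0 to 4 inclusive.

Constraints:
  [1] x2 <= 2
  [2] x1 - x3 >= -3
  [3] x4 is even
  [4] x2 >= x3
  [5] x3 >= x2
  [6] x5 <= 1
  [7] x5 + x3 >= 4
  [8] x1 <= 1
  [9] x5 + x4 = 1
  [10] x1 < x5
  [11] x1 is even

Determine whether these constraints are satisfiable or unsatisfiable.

Unsatisfiable

From constraint 6: x5 ≤ 1. From constraints 1 and 4: x3 ≤ x2 ≤ 2. Hence x5 + x3 ≤ 3. But constraint 7 requires x5 + x3 ≥ 4, and 4 > 3. Contradiction.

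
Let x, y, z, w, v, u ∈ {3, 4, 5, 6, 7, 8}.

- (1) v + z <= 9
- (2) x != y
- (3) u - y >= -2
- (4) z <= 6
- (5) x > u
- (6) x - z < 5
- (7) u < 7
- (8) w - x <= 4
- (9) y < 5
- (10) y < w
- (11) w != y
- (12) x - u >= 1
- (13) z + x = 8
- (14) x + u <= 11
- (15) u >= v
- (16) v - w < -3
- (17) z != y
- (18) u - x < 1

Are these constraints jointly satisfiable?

Satisfiable

Try x = 5, y = 4, z = 3, w = 8, v = 4, u = 4.
Check constraint 1: v + z = 7; constraint 3: u - y = 0. The remaining constraints are straightforward to verify.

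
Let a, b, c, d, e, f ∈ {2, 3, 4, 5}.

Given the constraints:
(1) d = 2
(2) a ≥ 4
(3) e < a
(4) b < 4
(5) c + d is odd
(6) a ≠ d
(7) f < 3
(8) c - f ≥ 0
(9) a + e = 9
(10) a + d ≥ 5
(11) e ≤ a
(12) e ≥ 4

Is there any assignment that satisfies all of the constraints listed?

The assignment a = 5, b = 2, c = 3, d = 2, e = 4, f = 2 works:
  constraint 8 holds since c - f = 1.
  constraint 9 holds since a + e = 9.
The rest check out directly.

Satisfiable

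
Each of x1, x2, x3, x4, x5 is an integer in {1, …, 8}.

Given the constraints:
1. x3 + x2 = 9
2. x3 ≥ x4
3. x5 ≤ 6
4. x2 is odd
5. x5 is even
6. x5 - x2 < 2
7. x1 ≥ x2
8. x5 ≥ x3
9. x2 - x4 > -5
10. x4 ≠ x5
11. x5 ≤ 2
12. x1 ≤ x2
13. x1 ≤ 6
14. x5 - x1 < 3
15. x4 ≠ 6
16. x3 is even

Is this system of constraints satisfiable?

Unsatisfiable

From constraints 8 and 11: x3 ≤ x5 ≤ 2. From constraints 7 and 13: x2 ≤ x1 ≤ 6. Hence x3 + x2 ≤ 8. But constraint 1 requires x3 + x2 = 9, and 9 > 8. Contradiction.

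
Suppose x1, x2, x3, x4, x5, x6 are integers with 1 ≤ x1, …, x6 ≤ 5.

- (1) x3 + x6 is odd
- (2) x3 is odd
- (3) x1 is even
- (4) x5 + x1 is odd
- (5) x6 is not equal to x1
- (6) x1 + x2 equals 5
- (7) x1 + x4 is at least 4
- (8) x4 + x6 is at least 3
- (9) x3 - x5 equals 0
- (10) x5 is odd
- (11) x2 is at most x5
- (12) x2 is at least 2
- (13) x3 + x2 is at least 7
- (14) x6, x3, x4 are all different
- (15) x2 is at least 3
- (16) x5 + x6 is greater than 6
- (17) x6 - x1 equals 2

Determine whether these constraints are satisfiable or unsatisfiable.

Try x1 = 2, x2 = 3, x3 = 5, x4 = 2, x5 = 5, x6 = 4.
Check constraint 6: x1 + x2 = 5; constraint 7: x1 + x4 = 4. The remaining constraints are straightforward to verify.

Satisfiable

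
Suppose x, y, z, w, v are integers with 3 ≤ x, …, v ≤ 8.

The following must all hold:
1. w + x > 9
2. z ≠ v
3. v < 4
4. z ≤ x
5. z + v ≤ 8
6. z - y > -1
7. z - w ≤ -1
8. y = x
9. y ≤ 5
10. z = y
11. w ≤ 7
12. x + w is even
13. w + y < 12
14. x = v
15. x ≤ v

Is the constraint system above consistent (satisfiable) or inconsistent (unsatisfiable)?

Unsatisfiable

From constraints 8, 10, and 14, z = y = x = v, so z = v. But constraint 2 says z ≠ v. Contradiction.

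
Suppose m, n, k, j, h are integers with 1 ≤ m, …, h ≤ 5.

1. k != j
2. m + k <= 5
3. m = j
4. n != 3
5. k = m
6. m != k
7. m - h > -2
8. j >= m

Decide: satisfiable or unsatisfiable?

Unsatisfiable

From constraints 3 and 5, k = m = j, so k = j. But constraint 1 says k ≠ j. Contradiction.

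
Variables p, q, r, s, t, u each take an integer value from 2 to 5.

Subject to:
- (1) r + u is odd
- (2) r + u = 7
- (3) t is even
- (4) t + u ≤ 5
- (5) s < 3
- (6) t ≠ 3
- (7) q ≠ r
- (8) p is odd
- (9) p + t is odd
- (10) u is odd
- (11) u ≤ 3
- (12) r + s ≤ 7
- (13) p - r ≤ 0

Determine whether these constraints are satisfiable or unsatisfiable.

Satisfiable

Try p = 3, q = 3, r = 4, s = 2, t = 2, u = 3.
Check constraint 2: r + u = 7; constraint 4: t + u = 5; constraint 12: r + s = 6. The remaining constraints are straightforward to verify.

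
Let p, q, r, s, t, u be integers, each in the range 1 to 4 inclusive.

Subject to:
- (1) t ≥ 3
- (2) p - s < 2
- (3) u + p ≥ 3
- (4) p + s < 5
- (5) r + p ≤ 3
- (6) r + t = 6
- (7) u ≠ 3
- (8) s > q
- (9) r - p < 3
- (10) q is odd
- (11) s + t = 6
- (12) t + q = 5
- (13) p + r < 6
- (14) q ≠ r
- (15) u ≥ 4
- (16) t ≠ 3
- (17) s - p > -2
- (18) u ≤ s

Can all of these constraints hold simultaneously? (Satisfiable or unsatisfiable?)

Unsatisfiable

From constraints 15 and 18: s ≥ u ≥ 4. From constraint 1: t ≥ 3. Hence s + t ≥ 7. But constraint 11 requires s + t = 6, and 6 < 7. Contradiction.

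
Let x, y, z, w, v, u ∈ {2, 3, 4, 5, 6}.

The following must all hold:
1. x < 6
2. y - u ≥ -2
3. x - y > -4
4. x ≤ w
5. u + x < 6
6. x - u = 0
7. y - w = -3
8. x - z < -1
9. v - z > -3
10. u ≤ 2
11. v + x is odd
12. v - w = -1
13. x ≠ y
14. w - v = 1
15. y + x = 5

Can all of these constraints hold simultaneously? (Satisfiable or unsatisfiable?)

Try x = 2, y = 3, z = 5, w = 6, v = 5, u = 2.
Check constraint 2: y - u = 1; constraint 3: x - y = -1; constraint 5: u + x = 4. The remaining constraints are straightforward to verify.

Satisfiable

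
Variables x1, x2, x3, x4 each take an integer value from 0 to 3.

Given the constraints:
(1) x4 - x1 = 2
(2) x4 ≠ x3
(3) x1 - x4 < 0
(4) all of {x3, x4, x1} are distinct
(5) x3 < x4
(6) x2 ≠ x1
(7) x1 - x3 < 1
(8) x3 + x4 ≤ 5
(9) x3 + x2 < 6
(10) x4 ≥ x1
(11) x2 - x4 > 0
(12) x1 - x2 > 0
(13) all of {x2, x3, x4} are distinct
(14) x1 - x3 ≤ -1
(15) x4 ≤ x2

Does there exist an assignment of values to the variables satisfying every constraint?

Unsatisfiable

Constraints 5, 11, 12, and 14 give x2 < x1, x1 < x3, x3 < x4, x4 < x2. Chaining: x2 < x1 < x3 < x4 < x2, which forces x2 < x2 — impossible.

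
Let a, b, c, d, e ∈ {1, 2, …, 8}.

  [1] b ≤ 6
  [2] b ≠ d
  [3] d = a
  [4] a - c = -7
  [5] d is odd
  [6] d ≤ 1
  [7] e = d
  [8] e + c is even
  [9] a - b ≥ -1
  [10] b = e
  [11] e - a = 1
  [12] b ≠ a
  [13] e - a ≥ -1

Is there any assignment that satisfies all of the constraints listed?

From constraints 3, 7, and 10, b = e = d = a, so b = a. But constraint 12 says b ≠ a. Contradiction.

Unsatisfiable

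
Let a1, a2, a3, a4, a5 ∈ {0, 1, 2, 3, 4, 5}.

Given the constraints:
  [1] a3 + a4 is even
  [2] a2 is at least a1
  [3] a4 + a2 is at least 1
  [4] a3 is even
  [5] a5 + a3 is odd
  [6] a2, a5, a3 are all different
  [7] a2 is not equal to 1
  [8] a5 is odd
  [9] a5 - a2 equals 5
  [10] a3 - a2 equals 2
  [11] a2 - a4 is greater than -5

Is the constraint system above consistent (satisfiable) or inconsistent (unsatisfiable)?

The assignment a1 = 0, a2 = 0, a3 = 2, a4 = 2, a5 = 5 works:
  constraint 3 holds since a4 + a2 = 2.
  constraint 9 holds since a5 - a2 = 5.
The rest check out directly.

Satisfiable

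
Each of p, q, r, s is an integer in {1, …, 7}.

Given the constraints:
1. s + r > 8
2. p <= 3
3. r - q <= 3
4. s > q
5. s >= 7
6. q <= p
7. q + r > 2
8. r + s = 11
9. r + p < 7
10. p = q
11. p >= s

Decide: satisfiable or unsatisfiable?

From constraint 5: s ≥ 7. From constraints 2 and 11: s ≤ p and p ≤ 3, so s ≤ 3. But 3 < 7, so no value of s works.

Unsatisfiable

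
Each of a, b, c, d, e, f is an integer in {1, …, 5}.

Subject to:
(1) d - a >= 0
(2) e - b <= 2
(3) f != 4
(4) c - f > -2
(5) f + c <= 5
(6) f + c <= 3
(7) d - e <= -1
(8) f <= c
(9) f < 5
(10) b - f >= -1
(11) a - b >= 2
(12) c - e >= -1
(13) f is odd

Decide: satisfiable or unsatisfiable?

Constraints 1, 2, 7, and 11 give d − a ≥ 0, a − b ≥ 2, b − e ≥ -2, e − d ≥ 1.
Adding all 4 inequalities: the left sides telescope to 0, and the right sides sum to 0 + 2 + (-2) + 1 = 1. So 0 ≥ 1, which is false.

Unsatisfiable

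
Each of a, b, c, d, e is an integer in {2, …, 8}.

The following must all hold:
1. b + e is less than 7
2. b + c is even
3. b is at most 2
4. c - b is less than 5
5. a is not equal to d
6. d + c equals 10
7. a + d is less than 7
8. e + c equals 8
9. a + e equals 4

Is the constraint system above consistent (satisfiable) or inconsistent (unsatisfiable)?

Setting (a, b, c, d, e) = (2, 2, 6, 4, 2) satisfies everything: constraint 1: b + e = 4; constraint 4: c - b = 4, and the others follow.

Satisfiable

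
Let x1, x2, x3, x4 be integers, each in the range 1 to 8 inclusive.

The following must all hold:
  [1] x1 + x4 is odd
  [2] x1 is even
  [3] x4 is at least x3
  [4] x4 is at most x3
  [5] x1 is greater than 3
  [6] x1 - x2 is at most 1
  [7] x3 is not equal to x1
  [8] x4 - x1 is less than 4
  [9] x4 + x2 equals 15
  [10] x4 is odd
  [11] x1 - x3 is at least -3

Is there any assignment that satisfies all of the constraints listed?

Try x1 = 6, x2 = 8, x3 = 7, x4 = 7.
Check constraint 6: x1 - x2 = -2; constraint 8: x4 - x1 = 1; constraint 9: x4 + x2 = 15. The remaining constraints are straightforward to verify.

Satisfiable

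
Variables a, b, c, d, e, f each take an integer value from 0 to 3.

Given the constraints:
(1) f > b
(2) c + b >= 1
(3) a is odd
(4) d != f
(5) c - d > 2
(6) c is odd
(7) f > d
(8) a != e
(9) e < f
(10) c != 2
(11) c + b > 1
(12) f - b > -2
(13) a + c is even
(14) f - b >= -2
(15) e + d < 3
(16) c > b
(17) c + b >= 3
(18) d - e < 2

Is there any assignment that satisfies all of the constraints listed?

Try a = 1, b = 1, c = 3, d = 0, e = 0, f = 2.
Check constraint 2: c + b = 4; constraint 5: c - d = 3; constraint 11: c + b = 4. The remaining constraints are straightforward to verify.

Satisfiable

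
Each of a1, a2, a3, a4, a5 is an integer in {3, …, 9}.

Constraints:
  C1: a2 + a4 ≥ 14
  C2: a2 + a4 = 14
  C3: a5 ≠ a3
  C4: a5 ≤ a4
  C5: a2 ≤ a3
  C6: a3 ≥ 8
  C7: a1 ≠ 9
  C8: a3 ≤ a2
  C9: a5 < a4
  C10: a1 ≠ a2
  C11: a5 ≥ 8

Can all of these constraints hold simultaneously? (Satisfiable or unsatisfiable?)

From constraints 6 and 8: a2 ≥ a3 ≥ 8. From constraints 4 and 11: a4 ≥ a5 ≥ 8. Hence a2 + a4 ≥ 16. But constraint 2 requires a2 + a4 = 14, and 14 < 16. Contradiction.

Unsatisfiable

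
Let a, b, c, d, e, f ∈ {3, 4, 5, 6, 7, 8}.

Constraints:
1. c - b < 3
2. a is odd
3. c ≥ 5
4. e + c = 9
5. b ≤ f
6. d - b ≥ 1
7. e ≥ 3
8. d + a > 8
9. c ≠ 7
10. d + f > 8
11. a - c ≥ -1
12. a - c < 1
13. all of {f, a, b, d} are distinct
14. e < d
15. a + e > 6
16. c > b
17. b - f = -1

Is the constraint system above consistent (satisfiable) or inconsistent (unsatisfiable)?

Satisfiable

Take a = 5, b = 3, c = 5, d = 6, e = 4, f = 4. Then constraint 1: c - b = 2; constraint 4: e + c = 9, and every other listed constraint is also met.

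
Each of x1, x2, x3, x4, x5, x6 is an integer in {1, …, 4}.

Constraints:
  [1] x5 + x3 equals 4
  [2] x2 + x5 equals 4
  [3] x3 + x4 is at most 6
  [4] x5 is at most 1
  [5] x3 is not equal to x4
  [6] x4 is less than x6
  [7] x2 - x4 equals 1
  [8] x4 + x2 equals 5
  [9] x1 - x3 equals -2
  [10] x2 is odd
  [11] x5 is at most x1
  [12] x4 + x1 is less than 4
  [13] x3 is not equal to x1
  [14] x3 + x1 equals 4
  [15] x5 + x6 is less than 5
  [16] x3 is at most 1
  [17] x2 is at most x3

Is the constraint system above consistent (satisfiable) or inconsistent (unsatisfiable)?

From constraints 16 and 17: x2 ≤ x3 ≤ 1. From constraint 4: x5 ≤ 1. Hence x2 + x5 ≤ 2. But constraint 2 requires x2 + x5 = 4, and 4 > 2. Contradiction.

Unsatisfiable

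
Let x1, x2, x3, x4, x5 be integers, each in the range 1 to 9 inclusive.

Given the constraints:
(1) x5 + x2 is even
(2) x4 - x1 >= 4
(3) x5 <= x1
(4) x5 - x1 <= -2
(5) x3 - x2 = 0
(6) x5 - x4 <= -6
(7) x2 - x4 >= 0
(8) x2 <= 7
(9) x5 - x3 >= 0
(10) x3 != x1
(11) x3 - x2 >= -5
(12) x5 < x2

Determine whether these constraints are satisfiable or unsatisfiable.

Constraints 2, 4, 7, 9, and 11 give x4 − x1 ≥ 4, x1 − x5 ≥ 2, x5 − x3 ≥ 0, x3 − x2 ≥ -5, x2 − x4 ≥ 0.
Adding all 5 inequalities: the left sides telescope to 0, and the right sides sum to 4 + 2 + 0 + (-5) + 0 = 1. So 0 ≥ 1, which is false.

Unsatisfiable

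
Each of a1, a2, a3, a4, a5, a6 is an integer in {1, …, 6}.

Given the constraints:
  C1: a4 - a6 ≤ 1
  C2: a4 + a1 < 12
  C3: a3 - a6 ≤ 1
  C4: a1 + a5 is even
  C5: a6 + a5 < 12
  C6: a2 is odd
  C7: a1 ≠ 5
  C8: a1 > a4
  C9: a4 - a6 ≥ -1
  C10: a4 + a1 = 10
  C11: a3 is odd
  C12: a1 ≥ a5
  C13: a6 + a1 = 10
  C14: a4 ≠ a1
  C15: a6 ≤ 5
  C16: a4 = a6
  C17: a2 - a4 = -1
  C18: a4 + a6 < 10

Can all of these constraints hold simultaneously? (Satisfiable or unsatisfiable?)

Satisfiable

Take a1 = 6, a2 = 3, a3 = 3, a4 = 4, a5 = 6, a6 = 4. Then constraint 1: a4 - a6 = 0; constraint 2: a4 + a1 = 10, and every other listed constraint is also met.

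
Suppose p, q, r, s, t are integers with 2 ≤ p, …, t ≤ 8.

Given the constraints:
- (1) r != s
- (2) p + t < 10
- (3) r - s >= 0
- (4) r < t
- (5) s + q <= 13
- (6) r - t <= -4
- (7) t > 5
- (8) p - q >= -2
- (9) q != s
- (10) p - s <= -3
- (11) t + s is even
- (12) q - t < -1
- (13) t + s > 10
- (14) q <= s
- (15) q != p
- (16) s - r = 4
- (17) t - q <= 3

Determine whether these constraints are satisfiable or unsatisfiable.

Constraints 3, 6, 8, 10, and 17 give s − p ≥ 3, p − q ≥ -2, q − t ≥ -3, t − r ≥ 4, r − s ≥ 0.
Adding all 5 inequalities: the left sides telescope to 0, and the right sides sum to 3 + (-2) + (-3) + 4 + 0 = 2. So 0 ≥ 2, which is false.

Unsatisfiable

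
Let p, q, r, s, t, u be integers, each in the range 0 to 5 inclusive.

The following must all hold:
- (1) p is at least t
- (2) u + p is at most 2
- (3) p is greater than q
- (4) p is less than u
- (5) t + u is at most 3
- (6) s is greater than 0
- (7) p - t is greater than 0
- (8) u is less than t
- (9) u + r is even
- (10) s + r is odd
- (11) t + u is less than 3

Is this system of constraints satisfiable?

Constraints 4, 7, and 8 give p < u, u < t, t < p. Chaining: p < u < t < p, which forces p < p — impossible.

Unsatisfiable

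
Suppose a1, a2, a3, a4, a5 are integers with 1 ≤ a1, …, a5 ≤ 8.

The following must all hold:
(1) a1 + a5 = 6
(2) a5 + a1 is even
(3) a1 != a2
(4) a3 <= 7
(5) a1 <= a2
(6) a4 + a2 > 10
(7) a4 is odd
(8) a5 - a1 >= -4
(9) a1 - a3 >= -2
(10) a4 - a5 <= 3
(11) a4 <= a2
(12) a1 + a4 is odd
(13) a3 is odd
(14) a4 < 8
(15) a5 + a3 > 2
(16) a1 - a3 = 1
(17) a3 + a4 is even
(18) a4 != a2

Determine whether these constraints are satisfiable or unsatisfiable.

Take a1 = 4, a2 = 8, a3 = 3, a4 = 3, a5 = 2. Then constraint 1: a1 + a5 = 6; constraint 6: a4 + a2 = 11, and every other listed constraint is also met.

Satisfiable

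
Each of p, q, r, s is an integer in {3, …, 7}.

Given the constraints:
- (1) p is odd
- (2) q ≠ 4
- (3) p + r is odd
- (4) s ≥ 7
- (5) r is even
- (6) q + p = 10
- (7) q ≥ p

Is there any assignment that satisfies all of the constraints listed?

Satisfiable

Try p = 5, q = 5, r = 4, s = 7.
Check constraint 1: p = 5 is odd; constraint 3: p + r = 9 is odd; constraint 6: q + p = 10. The remaining constraints are straightforward to verify.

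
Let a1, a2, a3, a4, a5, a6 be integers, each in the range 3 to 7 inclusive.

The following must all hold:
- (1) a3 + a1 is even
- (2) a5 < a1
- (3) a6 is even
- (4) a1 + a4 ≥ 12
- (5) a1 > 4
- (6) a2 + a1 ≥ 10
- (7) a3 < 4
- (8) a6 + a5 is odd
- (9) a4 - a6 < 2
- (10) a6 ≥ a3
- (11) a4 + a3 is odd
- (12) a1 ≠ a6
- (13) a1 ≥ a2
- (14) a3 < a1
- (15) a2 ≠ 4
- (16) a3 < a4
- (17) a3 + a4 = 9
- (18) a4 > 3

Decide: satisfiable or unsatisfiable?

One satisfying assignment is a1 = 7, a2 = 6, a3 = 3, a4 = 6, a5 = 3, a6 = 6.
For the less obvious constraints — constraint 4: a1 + a4 = 13; constraint 6: a2 + a1 = 13 — and the others hold by inspection.

Satisfiable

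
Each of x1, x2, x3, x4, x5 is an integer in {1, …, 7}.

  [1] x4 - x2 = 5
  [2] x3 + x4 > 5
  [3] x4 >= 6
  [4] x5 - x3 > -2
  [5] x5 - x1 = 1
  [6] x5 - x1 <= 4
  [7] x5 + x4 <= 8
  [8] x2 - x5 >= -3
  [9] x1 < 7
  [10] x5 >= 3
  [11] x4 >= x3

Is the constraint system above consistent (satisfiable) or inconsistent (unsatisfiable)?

Unsatisfiable

From constraint 10: x5 ≥ 3. From constraint 3: x4 ≥ 6. Hence x5 + x4 ≥ 9. But constraint 7 requires x5 + x4 ≤ 8, and 8 < 9. Contradiction.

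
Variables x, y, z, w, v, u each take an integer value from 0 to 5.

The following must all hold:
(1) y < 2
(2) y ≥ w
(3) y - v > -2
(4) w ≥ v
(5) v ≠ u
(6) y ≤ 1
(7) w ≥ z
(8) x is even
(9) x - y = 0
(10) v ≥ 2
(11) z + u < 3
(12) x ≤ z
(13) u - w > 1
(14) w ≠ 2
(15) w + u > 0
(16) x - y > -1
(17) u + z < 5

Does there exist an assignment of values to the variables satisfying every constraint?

From constraints 4 and 10: w ≥ v and v ≥ 2, so w ≥ 2. From constraints 2 and 6: w ≤ y and y ≤ 1, so w ≤ 1. But 1 < 2, so no value of w works.

Unsatisfiable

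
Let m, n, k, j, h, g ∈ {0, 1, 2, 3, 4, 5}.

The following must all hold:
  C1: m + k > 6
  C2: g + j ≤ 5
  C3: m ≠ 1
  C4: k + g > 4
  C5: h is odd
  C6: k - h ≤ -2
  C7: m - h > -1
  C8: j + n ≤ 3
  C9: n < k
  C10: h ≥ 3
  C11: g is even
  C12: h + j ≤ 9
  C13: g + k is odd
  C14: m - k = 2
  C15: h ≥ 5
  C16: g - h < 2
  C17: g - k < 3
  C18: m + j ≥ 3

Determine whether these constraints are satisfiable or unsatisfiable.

Try m = 5, n = 2, k = 3, j = 1, h = 5, g = 4.
Check constraint 1: m + k = 8; constraint 2: g + j = 5; constraint 4: k + g = 7. The remaining constraints are straightforward to verify.

Satisfiable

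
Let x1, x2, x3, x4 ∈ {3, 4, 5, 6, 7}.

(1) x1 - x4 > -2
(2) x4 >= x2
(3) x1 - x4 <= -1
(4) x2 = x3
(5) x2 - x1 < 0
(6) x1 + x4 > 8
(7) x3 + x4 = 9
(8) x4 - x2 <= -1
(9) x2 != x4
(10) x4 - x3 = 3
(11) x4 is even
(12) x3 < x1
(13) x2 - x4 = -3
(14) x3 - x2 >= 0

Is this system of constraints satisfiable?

Constraints 3, 8, 12, and 14 give x4 < x2, x2 ≤ x3, x3 < x1, x1 < x4. Chaining: x4 < x2 ≤ x3 < x1 < x4, which forces x4 < x4 — impossible.

Unsatisfiable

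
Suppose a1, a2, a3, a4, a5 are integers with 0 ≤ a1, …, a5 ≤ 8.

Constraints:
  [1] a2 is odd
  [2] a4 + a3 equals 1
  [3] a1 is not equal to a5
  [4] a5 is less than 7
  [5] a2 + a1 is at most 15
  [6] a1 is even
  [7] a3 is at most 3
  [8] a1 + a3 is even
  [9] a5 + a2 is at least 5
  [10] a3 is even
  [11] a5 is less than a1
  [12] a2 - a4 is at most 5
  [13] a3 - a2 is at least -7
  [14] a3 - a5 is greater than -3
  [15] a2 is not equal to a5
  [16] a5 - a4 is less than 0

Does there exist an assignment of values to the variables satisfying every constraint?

Take a1 = 8, a2 = 5, a3 = 0, a4 = 1, a5 = 0. Then constraint 2: a4 + a3 = 1; constraint 5: a2 + a1 = 13; constraint 9: a5 + a2 = 5, and every other listed constraint is also met.

Satisfiable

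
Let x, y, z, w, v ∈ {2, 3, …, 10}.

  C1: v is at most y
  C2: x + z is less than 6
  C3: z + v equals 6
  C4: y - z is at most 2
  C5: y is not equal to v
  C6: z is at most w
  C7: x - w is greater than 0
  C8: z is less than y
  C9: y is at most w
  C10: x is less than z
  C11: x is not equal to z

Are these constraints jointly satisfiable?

Constraints 7, 8, 9, and 10 give z < y, y ≤ w, w < x, x < z. Chaining: z < y ≤ w < x < z, which forces z < z — impossible.

Unsatisfiable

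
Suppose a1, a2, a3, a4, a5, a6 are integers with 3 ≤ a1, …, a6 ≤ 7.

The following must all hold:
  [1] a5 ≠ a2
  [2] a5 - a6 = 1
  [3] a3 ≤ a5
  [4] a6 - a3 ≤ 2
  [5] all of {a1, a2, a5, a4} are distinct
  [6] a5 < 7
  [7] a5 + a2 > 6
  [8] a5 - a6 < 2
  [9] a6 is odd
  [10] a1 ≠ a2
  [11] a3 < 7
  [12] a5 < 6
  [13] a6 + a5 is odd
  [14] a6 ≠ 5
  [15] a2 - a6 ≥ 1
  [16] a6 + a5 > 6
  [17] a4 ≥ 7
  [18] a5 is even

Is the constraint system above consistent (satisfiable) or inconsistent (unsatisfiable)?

Satisfiable

Setting (a1, a2, a3, a4, a5, a6) = (6, 5, 3, 7, 4, 3) satisfies everything: constraint 2: a5 - a6 = 1; constraint 4: a6 - a3 = 0; constraint 7: a5 + a2 = 9, and the others follow.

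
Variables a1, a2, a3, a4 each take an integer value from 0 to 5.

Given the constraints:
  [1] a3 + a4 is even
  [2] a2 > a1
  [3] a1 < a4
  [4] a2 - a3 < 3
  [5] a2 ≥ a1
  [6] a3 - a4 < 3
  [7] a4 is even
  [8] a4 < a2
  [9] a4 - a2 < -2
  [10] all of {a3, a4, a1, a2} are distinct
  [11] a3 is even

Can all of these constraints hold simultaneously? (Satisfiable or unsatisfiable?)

Try a1 = 1, a2 = 5, a3 = 4, a4 = 2.
Check constraint 4: a2 - a3 = 1; constraint 6: a3 - a4 = 2. The remaining constraints are straightforward to verify.

Satisfiable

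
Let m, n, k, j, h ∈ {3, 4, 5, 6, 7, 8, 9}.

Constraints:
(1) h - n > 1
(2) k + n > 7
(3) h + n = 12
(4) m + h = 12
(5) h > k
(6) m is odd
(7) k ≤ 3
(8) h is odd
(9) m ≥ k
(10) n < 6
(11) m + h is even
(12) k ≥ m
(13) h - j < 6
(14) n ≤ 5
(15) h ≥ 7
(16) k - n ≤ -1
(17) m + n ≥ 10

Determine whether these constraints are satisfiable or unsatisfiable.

From constraints 7 and 12: m ≤ k ≤ 3. From constraint 14: n ≤ 5. Hence m + n ≤ 8. But constraint 17 requires m + n ≥ 10, and 10 > 8. Contradiction.

Unsatisfiable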